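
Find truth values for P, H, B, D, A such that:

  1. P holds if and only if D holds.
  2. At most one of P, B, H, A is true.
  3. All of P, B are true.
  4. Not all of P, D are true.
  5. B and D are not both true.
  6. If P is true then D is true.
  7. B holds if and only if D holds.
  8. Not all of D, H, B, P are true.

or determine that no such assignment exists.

Unsatisfiable — no assignment works.

Case P = True:
  (1) with P=T forces D = True.
  Constraint (4) is violated (P=T, D=T) — contradiction.
Case P = False:
  Constraint (3) is violated (P=F) — contradiction.
Both cases fail — unsatisfiable.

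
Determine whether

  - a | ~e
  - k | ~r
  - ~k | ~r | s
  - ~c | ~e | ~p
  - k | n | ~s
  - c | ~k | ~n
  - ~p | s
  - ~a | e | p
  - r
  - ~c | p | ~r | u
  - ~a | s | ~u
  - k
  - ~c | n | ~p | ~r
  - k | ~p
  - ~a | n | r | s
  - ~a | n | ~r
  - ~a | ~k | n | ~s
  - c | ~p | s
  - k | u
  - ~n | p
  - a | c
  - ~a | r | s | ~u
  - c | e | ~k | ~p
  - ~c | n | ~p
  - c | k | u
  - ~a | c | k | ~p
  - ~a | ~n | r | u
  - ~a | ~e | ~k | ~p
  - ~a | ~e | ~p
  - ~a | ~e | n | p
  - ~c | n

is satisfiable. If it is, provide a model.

u: False, s: True, p: True, c: True, a: True, r: True, e: False, n: True, k: True

Unit clause (r) forces r = True.
Unit clause (k) forces k = True.
In (~k | ~r | s) only s is left, so s = True.
Set u = False.
Try p = False:
  (~c | p | ~r | u) forces c = False.
  (c | ~k | ~n) forces n = False.
  (~a | n | ~r) forces a = False.
  clause (a | c) is falsified — backtrack.
So p = True.
Try c = False:
  (c | ~k | ~n) forces n = False.
  (~a | n | ~r) forces a = False.
  clause (a | c) is falsified — backtrack.
So c = True.
  then (~c | ~e | ~p) forces e = False.
  then (~c | n | ~p | ~r) forces n = True.
Set a = True.
All clauses satisfied.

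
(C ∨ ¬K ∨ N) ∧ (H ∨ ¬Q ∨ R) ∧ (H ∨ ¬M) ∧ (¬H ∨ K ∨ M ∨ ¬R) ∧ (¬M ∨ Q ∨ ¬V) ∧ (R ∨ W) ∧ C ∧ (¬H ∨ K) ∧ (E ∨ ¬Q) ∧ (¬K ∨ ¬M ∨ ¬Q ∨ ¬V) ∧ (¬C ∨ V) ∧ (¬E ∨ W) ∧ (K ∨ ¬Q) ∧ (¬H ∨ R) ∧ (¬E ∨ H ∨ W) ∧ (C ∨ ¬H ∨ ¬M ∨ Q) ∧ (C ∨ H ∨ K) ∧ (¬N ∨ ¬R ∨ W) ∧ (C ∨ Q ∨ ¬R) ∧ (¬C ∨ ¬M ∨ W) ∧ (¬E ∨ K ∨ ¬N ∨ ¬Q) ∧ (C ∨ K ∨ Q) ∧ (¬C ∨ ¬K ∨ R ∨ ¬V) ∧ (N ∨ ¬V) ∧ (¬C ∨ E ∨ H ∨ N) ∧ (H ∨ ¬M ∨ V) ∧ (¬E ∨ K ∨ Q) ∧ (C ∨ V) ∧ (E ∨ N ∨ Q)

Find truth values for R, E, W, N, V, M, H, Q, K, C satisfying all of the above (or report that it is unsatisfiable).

Unit clause (C) forces C = True.
In (¬C ∨ V) only V is left, so V = True.
In (N ∨ ¬V) only N is left, so N = True.
Set R = True.
  then (¬N ∨ ¬R ∨ W) forces W = True.
Set E = True.
Try M = True:
  (H ∨ ¬M) forces H = True.
  (¬M ∨ Q ∨ ¬V) forces Q = True.
  (¬H ∨ K) forces K = True.
  clause (¬K ∨ ¬M ∨ ¬Q ∨ ¬V) is falsified — backtrack.
So M = False.
Set H = False.
Set Q = True.
  then (K ∨ ¬Q) forces K = True.
All clauses satisfied.

R=T, E=T, W=T, N=T, V=T, M=F, H=F, Q=T, K=T, C=T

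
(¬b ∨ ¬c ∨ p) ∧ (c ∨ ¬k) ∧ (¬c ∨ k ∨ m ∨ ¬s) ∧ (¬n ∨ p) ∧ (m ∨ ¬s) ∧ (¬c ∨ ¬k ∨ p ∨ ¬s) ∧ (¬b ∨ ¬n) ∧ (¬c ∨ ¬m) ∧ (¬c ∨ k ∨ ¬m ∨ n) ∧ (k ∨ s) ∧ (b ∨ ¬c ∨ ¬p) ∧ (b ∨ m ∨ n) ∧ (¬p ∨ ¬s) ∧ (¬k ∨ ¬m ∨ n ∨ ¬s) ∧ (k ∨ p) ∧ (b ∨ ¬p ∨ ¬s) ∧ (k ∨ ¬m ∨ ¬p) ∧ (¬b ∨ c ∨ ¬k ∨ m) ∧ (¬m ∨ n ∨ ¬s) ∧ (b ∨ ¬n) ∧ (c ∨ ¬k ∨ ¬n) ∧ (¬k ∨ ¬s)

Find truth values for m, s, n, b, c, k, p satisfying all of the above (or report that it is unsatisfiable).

Try m = True:
  (¬c ∨ ¬m) forces c = False.
  (c ∨ ¬k) forces k = False.
  (k ∨ s) forces s = True.
  (¬p ∨ ¬s) forces p = False.
  clause (k ∨ p) is falsified — backtrack.
So m = False.
  then (m ∨ ¬s) forces s = False.
  then (k ∨ s) forces k = True.
  then (c ∨ ¬k) forces c = True.
Try n = True:
  (¬n ∨ p) forces p = True.
  (¬b ∨ ¬n) forces b = False.
  clause (b ∨ ¬c ∨ ¬p) is falsified — backtrack.
So n = False.
  then (b ∨ m ∨ n) forces b = True.
  then (¬b ∨ ¬c ∨ p) forces p = True.
All clauses satisfied.

m = False; s = False; n = False; b = True; c = True; k = True; p = True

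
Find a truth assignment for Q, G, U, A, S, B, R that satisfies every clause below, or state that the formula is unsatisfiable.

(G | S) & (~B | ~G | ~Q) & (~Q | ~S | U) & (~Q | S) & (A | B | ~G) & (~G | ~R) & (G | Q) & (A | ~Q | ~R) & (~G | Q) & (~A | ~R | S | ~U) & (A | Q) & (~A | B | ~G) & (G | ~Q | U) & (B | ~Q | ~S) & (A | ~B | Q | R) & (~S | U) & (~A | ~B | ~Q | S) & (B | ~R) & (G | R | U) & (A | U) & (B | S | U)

Q = True, G = False, U = True, A = True, S = True, B = True, R = True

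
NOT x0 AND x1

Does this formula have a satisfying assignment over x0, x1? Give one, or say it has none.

x0 = False; x1 = True

  NOT x0 = True
Both conjuncts True, so the formula holds.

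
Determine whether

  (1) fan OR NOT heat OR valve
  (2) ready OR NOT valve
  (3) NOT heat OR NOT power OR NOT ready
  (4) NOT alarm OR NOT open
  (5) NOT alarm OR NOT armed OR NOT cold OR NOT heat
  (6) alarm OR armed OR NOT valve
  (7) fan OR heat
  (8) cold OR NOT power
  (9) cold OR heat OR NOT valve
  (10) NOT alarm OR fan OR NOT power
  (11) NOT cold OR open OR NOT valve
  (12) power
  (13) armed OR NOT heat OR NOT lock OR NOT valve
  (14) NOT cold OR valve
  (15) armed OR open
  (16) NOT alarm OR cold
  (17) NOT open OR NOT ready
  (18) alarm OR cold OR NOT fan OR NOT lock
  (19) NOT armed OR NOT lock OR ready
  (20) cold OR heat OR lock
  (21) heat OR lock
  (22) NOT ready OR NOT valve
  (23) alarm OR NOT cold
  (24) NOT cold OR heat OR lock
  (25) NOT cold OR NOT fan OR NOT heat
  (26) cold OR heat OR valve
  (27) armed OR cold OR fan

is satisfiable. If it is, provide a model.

No satisfying assignment exists.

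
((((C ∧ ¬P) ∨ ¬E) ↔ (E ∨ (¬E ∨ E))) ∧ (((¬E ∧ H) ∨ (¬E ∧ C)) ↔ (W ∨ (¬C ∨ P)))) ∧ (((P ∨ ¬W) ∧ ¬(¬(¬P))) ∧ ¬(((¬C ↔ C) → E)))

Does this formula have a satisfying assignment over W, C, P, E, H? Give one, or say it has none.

The conjunct ¬(((¬C ↔ C) → E)) is unsatisfiable on its own:
  C=F, E=F: evaluates to False.
  C=F, E=T: evaluates to False.
  C=T, E=F: evaluates to False.
  C=T, E=T: evaluates to False.
So the whole conjunction is unsatisfiable.

Unsatisfiable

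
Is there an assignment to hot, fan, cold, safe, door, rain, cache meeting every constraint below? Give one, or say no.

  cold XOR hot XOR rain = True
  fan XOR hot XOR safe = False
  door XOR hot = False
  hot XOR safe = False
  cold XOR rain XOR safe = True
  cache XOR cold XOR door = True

hot=F; fan=F; cold=T; safe=F; door=F; rain=F; cache=F

cold XOR hot XOR rain = T XOR F XOR F = True ✓
fan XOR hot XOR safe = F XOR F XOR F = False ✓
door XOR hot = F XOR F = False ✓
hot XOR safe = F XOR F = False ✓
cold XOR rain XOR safe = T XOR F XOR F = True ✓
cache XOR cold XOR door = F XOR T XOR F = True ✓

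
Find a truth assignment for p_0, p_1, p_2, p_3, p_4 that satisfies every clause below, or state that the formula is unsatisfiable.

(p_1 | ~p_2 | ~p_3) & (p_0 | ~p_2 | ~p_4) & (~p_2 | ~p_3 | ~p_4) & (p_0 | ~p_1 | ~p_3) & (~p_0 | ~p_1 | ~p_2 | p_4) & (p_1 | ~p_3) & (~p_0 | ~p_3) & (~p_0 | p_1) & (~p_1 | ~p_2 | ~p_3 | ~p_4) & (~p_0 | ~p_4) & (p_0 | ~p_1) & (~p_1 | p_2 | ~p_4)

Set p_0 = True.
  then (~p_0 | ~p_3) forces p_3 = False.
  then (~p_0 | p_1) forces p_1 = True.
  then (~p_0 | ~p_4) forces p_4 = False.
  then (~p_0 | ~p_1 | ~p_2 | p_4) forces p_2 = False.
All clauses satisfied.

p_0=T, p_1=T, p_2=F, p_3=F, p_4=F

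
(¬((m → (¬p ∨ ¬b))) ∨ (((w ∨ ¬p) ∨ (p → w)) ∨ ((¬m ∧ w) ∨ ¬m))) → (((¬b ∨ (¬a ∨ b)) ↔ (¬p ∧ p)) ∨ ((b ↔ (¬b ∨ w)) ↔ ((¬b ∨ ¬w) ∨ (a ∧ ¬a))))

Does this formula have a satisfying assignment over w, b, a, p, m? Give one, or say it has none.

w = False, b = False, a = False, p = True, m = True

  (¬((m → (¬p ∨ ¬b))) ∨ (((w ∨ ¬p) ∨ (p → w)) ∨ ((¬m ∧ w) ∨ ¬m))) → (((¬b ∨ (¬a ∨ b)) ↔ (¬p ∧ p)) ∨ ((b ↔ (¬b ∨ w)) ↔ ((¬b ∨ ¬w) ∨ (a ∧ ¬a)))) = True
    ¬((m → (¬p ∨ ¬b))) ∨ (((w ∨ ¬p) ∨ (p → w)) ∨ ((¬m ∧ w) ∨ ¬m)) = False
      ¬((m → (¬p ∨ ¬b))) = False
        m → (¬p ∨ ¬b) = True
          ¬p ∨ ¬b = True
            ¬p = False
            ¬b = True
      ((w ∨ ¬p) ∨ (p → w)) ∨ ((¬m ∧ w) ∨ ¬m) = False
        (w ∨ ¬p) ∨ (p → w) = False
          w ∨ ¬p = False
            ¬p = False
          p → w = False
        (¬m ∧ w) ∨ ¬m = False
          ¬m ∧ w = False
            ¬m = False
          ¬m = False
    ((¬b ∨ (¬a ∨ b)) ↔ (¬p ∧ p)) ∨ ((b ↔ (¬b ∨ w)) ↔ ((¬b ∨ ¬w) ∨ (a ∧ ¬a))) = False
      (¬b ∨ (¬a ∨ b)) ↔ (¬p ∧ p) = False
        ¬b ∨ (¬a ∨ b) = True
          ¬b = True
          ¬a ∨ b = True
            ¬a = True
        ¬p ∧ p = False
          ¬p = False
      (b ↔ (¬b ∨ w)) ↔ ((¬b ∨ ¬w) ∨ (a ∧ ¬a)) = False
        b ↔ (¬b ∨ w) = False
          ¬b ∨ w = True
            ¬b = True
        (¬b ∨ ¬w) ∨ (a ∧ ¬a) = True
          ¬b ∨ ¬w = True
            ¬b = True
            ¬w = True
          a ∧ ¬a = False
            ¬a = True
The formula evaluates to True.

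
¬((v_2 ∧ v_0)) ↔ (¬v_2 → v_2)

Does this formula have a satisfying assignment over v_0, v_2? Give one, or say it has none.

v_0 = False, v_2 = True

  ¬((v_2 ∧ v_0)) ↔ (¬v_2 → v_2) = True
    ¬((v_2 ∧ v_0)) = True
      v_2 ∧ v_0 = False
    ¬v_2 → v_2 = True
      ¬v_2 = False
The formula evaluates to True.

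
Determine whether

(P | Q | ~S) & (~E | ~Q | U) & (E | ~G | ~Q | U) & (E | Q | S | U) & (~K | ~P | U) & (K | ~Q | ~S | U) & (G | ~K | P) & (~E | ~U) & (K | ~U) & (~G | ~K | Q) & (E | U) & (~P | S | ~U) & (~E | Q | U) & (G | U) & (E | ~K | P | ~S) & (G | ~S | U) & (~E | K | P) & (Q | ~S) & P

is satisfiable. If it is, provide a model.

Unit clause (P) forces P = True.
Try S = False:
  (~P | S | ~U) forces U = False.
  (~K | ~P | U) forces K = False.
  (E | U) forces E = True.
  (~E | ~Q | U) forces Q = False.
  clause (~E | Q | U) is falsified — backtrack.
So S = True.
  then (Q | ~S) forces Q = True.
Try K = False:
  (K | ~Q | ~S | U) forces U = True.
  clause (K | ~U) is falsified — backtrack.
So K = True.
  then (~K | ~P | U) forces U = True.
  then (~E | ~U) forces E = False.
Set G = False.
All clauses satisfied.

S=T, K=T, Q=T, P=T, G=F, E=F, U=T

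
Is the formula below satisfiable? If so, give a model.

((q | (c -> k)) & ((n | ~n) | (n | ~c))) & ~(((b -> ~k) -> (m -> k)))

m = True, q = True, n = True, c = False, k = False, b = False

  (q | (c -> k)) & ((n | ~n) | (n | ~c)) = True
    q | (c -> k) = True
      c -> k = True
    (n | ~n) | (n | ~c) = True
      n | ~n = True
        ~n = False
      n | ~c = True
        ~c = True
  ~(((b -> ~k) -> (m -> k))) = True
    (b -> ~k) -> (m -> k) = False
      b -> ~k = True
        ~k = True
      m -> k = False
Both conjuncts True, so the formula holds.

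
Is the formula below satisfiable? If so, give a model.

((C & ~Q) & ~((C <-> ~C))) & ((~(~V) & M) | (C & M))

M: True; Q: False; C: True; V: False

  (C & ~Q) & ~((C <-> ~C)) = True
    C & ~Q = True
      ~Q = True
    ~((C <-> ~C)) = True
      C <-> ~C = False
        ~C = False
  (~(~V) & M) | (C & M) = True
    ~(~V) & M = False
      ~(~V) = False
        ~V = True
    C & M = True
Both conjuncts True, so the formula holds.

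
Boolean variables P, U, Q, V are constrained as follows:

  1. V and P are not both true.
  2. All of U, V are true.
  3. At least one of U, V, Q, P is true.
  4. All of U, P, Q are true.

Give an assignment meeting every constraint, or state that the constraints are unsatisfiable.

Case P = True:
  (1) with P=T forces V = False.
  Constraint (2) is violated (V=F) — contradiction.
Case P = False:
  Constraint (4) is violated (P=F) — contradiction.
Both cases fail — unsatisfiable.

The formula is unsatisfiable.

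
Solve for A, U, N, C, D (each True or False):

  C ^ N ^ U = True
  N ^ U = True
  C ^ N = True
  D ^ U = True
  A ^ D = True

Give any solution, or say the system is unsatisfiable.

A=F, U=F, N=T, C=F, D=T

C ^ N ^ U = F ^ T ^ F = True ✓
N ^ U = T ^ F = True ✓
C ^ N = F ^ T = True ✓
D ^ U = T ^ F = True ✓
A ^ D = F ^ T = True ✓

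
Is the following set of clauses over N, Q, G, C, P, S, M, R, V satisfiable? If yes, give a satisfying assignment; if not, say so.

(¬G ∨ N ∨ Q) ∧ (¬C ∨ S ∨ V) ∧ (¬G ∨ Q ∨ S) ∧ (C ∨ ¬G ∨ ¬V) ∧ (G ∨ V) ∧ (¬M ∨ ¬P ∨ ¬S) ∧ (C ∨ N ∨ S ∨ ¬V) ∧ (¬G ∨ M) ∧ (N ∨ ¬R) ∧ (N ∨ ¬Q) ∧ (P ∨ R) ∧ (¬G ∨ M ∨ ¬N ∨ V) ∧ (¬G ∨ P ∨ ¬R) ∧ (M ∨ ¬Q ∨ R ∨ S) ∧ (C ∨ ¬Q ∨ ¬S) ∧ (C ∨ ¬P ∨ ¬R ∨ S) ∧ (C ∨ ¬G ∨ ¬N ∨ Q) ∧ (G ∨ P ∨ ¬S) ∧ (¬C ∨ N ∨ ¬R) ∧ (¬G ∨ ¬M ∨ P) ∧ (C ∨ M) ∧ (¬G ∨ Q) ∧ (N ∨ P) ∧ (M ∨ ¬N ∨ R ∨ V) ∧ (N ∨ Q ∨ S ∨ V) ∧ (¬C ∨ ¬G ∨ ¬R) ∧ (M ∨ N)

N=T, Q=T, G=F, C=T, P=T, S=F, M=F, R=T, V=T

Set N = True.
Set Q = True.
Set G = False.
  then (G ∨ V) forces V = True.
Set C = True.
Set P = True.
Set S = False.
Set M = False.
  then (M ∨ ¬Q ∨ R ∨ S) forces R = True.
All clauses satisfied.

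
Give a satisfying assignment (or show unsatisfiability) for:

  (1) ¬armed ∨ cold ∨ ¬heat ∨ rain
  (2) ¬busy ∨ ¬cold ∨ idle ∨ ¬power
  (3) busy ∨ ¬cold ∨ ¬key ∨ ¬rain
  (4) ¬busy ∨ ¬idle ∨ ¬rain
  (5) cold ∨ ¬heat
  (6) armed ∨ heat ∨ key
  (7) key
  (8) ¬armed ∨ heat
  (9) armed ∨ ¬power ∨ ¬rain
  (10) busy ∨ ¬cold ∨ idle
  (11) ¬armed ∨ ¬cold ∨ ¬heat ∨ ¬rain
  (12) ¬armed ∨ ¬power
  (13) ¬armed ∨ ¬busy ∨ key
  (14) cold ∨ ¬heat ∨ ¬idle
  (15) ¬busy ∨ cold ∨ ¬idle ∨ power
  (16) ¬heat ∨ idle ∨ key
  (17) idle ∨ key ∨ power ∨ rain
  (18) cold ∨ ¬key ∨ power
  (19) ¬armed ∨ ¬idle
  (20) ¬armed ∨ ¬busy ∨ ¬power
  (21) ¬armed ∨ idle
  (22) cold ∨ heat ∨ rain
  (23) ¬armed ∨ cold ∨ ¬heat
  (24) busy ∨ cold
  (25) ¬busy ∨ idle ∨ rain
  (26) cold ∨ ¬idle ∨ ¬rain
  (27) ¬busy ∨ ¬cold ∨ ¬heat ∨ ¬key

idle = True, rain = False, busy = False, power = False, cold = True, key = True, armed = False, heat = False

Unit clause (key) forces key = True.
Set idle = True.
  then (¬armed ∨ ¬idle) forces armed = False.
Set rain = False.
Set busy = False.
  then (busy ∨ cold) forces cold = True.
Set power = False.
Set heat = False.
All clauses satisfied.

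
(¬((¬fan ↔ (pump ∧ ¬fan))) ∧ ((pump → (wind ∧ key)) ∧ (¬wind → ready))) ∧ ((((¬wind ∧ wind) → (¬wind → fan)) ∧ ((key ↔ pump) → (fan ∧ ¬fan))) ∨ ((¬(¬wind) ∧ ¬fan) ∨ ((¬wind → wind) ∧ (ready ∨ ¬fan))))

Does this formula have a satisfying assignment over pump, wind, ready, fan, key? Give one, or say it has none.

pump = False, wind = True, ready = False, fan = False, key = False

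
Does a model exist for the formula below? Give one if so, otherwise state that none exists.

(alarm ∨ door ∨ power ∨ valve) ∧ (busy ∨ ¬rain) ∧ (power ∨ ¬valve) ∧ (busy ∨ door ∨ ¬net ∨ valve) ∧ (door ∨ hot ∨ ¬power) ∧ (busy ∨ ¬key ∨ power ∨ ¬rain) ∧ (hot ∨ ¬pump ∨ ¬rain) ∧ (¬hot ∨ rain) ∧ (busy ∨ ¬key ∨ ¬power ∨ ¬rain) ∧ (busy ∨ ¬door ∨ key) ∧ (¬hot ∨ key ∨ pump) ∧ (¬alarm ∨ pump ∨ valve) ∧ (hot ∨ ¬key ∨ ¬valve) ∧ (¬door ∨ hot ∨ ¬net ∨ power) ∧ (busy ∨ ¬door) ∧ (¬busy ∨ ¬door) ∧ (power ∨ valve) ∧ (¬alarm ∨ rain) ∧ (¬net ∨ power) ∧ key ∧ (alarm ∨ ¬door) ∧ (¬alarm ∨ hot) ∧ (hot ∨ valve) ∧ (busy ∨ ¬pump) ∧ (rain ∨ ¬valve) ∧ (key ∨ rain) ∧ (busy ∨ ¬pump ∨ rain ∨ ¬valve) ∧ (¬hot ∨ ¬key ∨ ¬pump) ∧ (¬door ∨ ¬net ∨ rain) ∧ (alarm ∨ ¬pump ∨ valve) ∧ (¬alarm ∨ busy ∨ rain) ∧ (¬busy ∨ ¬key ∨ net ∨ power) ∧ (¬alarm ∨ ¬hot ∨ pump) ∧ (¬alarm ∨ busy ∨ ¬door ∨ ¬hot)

Unit clause (key) forces key = True.
Try rain = False:
  (¬hot ∨ rain) forces hot = False.
  (hot ∨ ¬key ∨ ¬valve) forces valve = False.
  clause (hot ∨ valve) is falsified — backtrack.
So rain = True.
  then (busy ∨ ¬rain) forces busy = True.
  then (¬busy ∨ ¬door) forces door = False.
Try alarm = True:
  (¬alarm ∨ hot) forces hot = True.
  (¬hot ∨ ¬key ∨ ¬pump) forces pump = False.
  clause (¬alarm ∨ ¬hot ∨ pump) is falsified — backtrack.
So alarm = False.
Set power = True.
  then (door ∨ hot ∨ ¬power) forces hot = True.
  then (¬hot ∨ ¬key ∨ ¬pump) forces pump = False.
Set valve = True.
Set net = False.
All clauses satisfied.

rain = True, alarm = False, door = False, key = True, power = True, valve = True, pump = False, busy = True, hot = True, net = False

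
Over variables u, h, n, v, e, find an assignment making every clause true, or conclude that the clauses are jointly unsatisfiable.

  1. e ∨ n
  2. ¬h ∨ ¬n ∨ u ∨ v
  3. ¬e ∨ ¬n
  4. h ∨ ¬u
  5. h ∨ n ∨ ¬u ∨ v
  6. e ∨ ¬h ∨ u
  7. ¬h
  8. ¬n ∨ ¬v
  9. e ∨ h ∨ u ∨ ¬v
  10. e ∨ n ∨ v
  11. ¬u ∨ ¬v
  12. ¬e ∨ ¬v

u=F; h=F; n=F; v=F; e=T

Unit clause (¬h) forces h = False.
In (h ∨ ¬u) only ¬u is left, so u = False.
Set n = False.
  then (e ∨ n) forces e = True.
  then (¬e ∨ ¬v) forces v = False.
All clauses satisfied.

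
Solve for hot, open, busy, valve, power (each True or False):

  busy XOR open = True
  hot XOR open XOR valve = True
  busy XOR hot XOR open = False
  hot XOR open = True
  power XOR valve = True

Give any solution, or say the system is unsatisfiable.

hot = True, open = False, busy = True, valve = False, power = True

busy XOR open = T XOR F = True ✓
hot XOR open XOR valve = T XOR F XOR F = True ✓
busy XOR hot XOR open = T XOR T XOR F = False ✓
hot XOR open = T XOR F = True ✓
power XOR valve = T XOR F = True ✓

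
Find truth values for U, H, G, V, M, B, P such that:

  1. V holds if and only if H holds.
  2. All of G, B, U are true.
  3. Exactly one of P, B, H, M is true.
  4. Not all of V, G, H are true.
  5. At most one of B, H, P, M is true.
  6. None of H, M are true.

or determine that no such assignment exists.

U = True; H = False; G = True; V = False; M = False; B = True; P = False

  (1) V=F, H=F — same ✓
  (2) {G, B, U}: all 3 true ✓
  (3) {P, B, H, M}: 1 true — exactly one ✓
  (4) {V, G, H}: 1/3 true — not all ✓
  (5) {B, H, P, M}: 1 true — at most one ✓
  (6) {H, M}: 0 true — none ✓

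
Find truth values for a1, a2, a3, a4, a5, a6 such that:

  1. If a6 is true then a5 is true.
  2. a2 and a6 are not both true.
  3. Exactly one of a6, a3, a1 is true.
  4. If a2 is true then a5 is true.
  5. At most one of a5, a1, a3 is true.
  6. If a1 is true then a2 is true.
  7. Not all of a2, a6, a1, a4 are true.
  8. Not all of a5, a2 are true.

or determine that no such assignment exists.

a1=F, a2=F, a3=F, a4=F, a5=T, a6=T

  (1) a6=T ⇒ a5: T ✓
  (2) a2=F, a6=T — not both ✓
  (3) {a6, a3, a1}: 1 true — exactly one ✓
  (4) a2=F ⇒ a5: vacuous ✓
  (5) {a5, a1, a3}: 1 true — at most one ✓
  (6) a1=F ⇒ a2: vacuous ✓
  (7) {a2, a6, a1, a4}: 1/4 true — not all ✓
  (8) {a5, a2}: 1/2 true — not all ✓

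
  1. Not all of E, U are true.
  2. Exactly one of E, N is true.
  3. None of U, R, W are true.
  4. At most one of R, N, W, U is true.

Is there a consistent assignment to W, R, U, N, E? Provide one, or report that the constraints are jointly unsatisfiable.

W: False; R: False; U: False; N: True; E: False

  (1) {E, U}: 0/2 true — not all ✓
  (2) {E, N}: 1 true — exactly one ✓
  (3) {U, R, W}: 0 true — none ✓
  (4) {R, N, W, U}: 1 true — at most one ✓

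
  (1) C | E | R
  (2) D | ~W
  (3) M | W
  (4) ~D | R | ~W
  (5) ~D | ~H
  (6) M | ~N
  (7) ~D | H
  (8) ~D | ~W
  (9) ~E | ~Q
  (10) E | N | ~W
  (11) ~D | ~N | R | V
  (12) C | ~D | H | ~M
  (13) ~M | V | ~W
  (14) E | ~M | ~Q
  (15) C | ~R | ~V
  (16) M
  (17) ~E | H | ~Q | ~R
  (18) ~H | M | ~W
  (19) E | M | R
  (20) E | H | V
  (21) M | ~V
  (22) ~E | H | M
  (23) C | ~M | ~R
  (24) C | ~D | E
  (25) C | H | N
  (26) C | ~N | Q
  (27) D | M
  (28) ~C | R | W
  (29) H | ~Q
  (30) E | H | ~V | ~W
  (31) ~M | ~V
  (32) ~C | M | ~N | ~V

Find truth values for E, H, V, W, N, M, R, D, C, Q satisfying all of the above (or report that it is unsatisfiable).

E = True, H = False, V = False, W = False, N = True, M = True, R = True, D = False, C = True, Q = False

Unit clause (M) forces M = True.
In (~M | ~V) only ~V is left, so V = False.
In (~M | V | ~W) only ~W is left, so W = False.
Set E = True.
  then (~E | ~Q) forces Q = False.
Set H = False.
  then (~D | H) forces D = False.
Set N = True.
  then (C | ~N | Q) forces C = True.
  then (~C | R | W) forces R = True.
All clauses satisfied.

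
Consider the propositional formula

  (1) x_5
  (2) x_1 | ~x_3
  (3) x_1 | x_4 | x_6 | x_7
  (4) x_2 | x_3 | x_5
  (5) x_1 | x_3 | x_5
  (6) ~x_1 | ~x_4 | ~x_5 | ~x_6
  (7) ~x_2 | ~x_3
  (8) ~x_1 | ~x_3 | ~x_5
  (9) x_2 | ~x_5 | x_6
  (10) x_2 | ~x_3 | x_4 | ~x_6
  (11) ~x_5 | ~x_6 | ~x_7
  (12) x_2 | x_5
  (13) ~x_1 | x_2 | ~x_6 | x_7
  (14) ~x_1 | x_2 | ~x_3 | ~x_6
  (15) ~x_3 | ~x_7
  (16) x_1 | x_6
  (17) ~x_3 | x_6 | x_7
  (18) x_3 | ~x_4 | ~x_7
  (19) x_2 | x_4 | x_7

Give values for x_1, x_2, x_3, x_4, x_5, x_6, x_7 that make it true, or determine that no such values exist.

x_1=T, x_2=T, x_3=F, x_4=F, x_5=T, x_6=F, x_7=F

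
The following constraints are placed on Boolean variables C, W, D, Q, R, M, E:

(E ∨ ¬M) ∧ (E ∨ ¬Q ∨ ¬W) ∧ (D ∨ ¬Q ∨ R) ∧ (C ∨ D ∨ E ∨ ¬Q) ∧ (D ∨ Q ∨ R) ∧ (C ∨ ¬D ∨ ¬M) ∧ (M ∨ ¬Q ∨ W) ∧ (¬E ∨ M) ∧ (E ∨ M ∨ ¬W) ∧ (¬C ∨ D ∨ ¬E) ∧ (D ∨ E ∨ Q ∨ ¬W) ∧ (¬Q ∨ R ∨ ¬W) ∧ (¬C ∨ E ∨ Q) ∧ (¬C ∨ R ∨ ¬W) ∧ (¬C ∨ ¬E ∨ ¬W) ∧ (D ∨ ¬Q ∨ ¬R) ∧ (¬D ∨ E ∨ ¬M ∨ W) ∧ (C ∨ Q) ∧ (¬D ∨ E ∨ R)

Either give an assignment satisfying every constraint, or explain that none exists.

C: True; W: False; D: True; Q: True; R: False; M: True; E: True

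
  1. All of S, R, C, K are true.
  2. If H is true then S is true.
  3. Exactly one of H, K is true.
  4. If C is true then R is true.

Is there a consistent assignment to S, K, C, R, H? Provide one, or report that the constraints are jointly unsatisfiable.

S=T, K=T, C=T, R=T, H=F

  (1) {S, R, C, K}: all 4 true ✓
  (2) H=F ⇒ S: vacuous ✓
  (3) {H, K}: 1 true — exactly one ✓
  (4) C=T ⇒ R: T ✓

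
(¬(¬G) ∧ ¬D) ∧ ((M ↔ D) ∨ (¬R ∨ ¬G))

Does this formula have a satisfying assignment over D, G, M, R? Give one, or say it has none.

D: False; G: True; M: True; R: False

  ¬(¬G) ∧ ¬D = True
    ¬(¬G) = True
      ¬G = False
    ¬D = True
  (M ↔ D) ∨ (¬R ∨ ¬G) = True
    M ↔ D = False
    ¬R ∨ ¬G = True
      ¬R = True
      ¬G = False
Both conjuncts True, so the formula holds.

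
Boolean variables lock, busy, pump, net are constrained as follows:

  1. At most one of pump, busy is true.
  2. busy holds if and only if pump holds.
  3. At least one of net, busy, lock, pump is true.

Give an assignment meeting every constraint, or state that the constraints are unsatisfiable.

lock = True, busy = False, pump = False, net = False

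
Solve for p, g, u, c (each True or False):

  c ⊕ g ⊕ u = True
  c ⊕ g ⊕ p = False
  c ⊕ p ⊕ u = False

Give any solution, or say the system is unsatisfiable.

p: True, g: False, u: False, c: True

c ⊕ g ⊕ u = T ⊕ F ⊕ F = True ✓
c ⊕ g ⊕ p = T ⊕ F ⊕ T = False ✓
c ⊕ p ⊕ u = T ⊕ T ⊕ F = False ✓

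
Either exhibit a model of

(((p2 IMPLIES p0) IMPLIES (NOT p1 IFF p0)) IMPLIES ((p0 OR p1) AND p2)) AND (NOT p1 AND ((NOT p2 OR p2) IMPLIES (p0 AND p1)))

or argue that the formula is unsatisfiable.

Case p1 = True: the conjunct NOT p1 is False.
Case p1 = False: the formula simplifies to (((p2 IMPLIES p0) IMPLIES p0) IMPLIES (p0 AND p2)) AND NOT ((NOT p2 OR p2)).
  p2 = True: the conjunct NOT ((NOT p2 OR p2)) becomes NOT ((False OR True)) = False.
  p2 = False: the conjunct NOT ((NOT p2 OR p2)) becomes NOT ((True OR False)) = False.
Both cases fail — unsatisfiable.

Unsatisfiable — no assignment works.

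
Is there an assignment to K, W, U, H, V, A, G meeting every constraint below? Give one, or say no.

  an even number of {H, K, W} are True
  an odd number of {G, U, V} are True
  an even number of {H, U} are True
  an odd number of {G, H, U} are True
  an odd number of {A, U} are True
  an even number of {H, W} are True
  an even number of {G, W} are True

K = False; W = True; U = True; H = True; V = True; A = False; G = True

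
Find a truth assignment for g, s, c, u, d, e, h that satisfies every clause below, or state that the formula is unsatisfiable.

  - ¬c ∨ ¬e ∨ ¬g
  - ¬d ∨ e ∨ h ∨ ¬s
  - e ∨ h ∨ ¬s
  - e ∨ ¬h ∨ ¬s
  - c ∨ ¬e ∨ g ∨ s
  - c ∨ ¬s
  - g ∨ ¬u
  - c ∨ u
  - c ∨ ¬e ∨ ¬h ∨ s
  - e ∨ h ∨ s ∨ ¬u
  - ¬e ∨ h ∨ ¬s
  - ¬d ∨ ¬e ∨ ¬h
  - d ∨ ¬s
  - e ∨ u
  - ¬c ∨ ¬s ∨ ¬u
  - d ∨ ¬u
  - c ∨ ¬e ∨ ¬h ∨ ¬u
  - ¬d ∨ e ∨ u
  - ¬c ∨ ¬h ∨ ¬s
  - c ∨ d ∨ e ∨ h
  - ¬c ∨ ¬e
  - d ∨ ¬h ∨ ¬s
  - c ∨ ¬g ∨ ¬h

g: True; s: False; c: False; u: True; d: True; e: True; h: False

Try g = False:
  (g ∨ ¬u) forces u = False.
  (c ∨ u) forces c = True.
  (e ∨ u) forces e = True.
  clause (¬c ∨ ¬e) is falsified — backtrack.
So g = True.
Try s = True:
  (c ∨ ¬s) forces c = True.
  (¬c ∨ ¬e ∨ ¬g) forces e = False.
  (e ∨ h ∨ ¬s) forces h = True.
  clause (e ∨ ¬h ∨ ¬s) is falsified — backtrack.
So s = False.
Set c = False.
  then (c ∨ u) forces u = True.
  then (d ∨ ¬u) forces d = True.
  then (c ∨ ¬g ∨ ¬h) forces h = False.
  then (e ∨ h ∨ s ∨ ¬u) forces e = True.
All clauses satisfied.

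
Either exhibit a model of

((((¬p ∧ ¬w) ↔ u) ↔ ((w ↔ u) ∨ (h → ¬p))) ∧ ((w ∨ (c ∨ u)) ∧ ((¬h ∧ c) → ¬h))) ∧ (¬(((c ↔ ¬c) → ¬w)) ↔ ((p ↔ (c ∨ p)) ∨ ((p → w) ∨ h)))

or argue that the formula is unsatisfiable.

The conjunct ¬(((c ↔ ¬c) → ¬w)) ↔ ((p ↔ (c ∨ p)) ∨ ((p → w) ∨ h)) is unsatisfiable on its own:
  p = True: simplifies to ¬(((c ↔ ¬c) → ¬w)).
    c = True: this becomes ¬((False → ¬w)) = False.
    c = False: this becomes ¬((False → ¬w)) = False.
  p = False: simplifies to ¬(((c ↔ ¬c) → ¬w)).
    c = True: this becomes ¬((False → ¬w)) = False.
    c = False: this becomes ¬((False → ¬w)) = False.
So the whole conjunction is unsatisfiable.

Unsatisfiable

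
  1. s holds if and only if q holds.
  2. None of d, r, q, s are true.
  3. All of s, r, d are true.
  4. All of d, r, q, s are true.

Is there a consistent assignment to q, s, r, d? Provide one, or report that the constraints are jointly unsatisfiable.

Unsatisfiable — no assignment works.

Case q = True:
  Constraint (2) is violated (q=T) — contradiction.
Case q = False:
  Constraint (4) is violated (q=F) — contradiction.
Both cases fail — unsatisfiable.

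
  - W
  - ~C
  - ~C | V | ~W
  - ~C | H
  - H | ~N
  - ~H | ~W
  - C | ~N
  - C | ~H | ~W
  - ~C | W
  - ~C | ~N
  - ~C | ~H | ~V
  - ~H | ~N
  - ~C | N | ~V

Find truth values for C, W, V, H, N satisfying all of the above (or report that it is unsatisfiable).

C = False; W = True; V = False; H = False; N = False

Unit clause (W) forces W = True.
Unit clause (~C) forces C = False.
In (~H | ~W) only ~H is left, so H = False.
In (C | ~N) only ~N is left, so N = False.
Set V = False.
All clauses satisfied.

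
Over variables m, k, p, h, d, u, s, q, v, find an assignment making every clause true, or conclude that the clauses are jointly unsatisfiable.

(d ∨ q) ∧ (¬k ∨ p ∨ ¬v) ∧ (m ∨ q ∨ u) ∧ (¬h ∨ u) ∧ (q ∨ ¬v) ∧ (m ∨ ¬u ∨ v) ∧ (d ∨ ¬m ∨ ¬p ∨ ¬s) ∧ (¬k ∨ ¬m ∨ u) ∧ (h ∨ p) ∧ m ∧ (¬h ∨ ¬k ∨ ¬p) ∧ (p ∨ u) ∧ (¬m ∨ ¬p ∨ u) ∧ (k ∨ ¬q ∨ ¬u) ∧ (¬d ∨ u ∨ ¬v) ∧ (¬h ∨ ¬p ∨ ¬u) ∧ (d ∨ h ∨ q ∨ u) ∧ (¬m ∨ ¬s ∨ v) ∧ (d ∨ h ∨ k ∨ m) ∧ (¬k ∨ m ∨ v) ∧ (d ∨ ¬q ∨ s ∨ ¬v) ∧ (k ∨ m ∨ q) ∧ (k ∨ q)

Unit clause (m) forces m = True.
Try k = False:
  (k ∨ q) forces q = True.
  (k ∨ ¬q ∨ ¬u) forces u = False.
  (¬h ∨ u) forces h = False.
  (h ∨ p) forces p = True.
  clause (¬m ∨ ¬p ∨ u) is falsified — backtrack.
So k = True.
  then (¬k ∨ ¬m ∨ u) forces u = True.
Set p = False.
  then (¬k ∨ p ∨ ¬v) forces v = False.
  then (h ∨ p) forces h = True.
  then (¬m ∨ ¬s ∨ v) forces s = False.
Set d = False.
  then (d ∨ q) forces q = True.
All clauses satisfied.

m=T; k=T; p=F; h=T; d=F; u=T; s=F; q=T; v=F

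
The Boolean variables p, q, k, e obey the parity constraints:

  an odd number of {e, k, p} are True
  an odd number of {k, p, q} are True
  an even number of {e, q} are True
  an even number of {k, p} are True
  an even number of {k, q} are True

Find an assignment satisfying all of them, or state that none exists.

p = True, q = True, k = True, e = True

{e, k, p}: 3 true → odd ✓
{k, p, q}: 3 true → odd ✓
{e, q}: 2 true → even ✓
{k, p}: 2 true → even ✓
{k, q}: 2 true → even ✓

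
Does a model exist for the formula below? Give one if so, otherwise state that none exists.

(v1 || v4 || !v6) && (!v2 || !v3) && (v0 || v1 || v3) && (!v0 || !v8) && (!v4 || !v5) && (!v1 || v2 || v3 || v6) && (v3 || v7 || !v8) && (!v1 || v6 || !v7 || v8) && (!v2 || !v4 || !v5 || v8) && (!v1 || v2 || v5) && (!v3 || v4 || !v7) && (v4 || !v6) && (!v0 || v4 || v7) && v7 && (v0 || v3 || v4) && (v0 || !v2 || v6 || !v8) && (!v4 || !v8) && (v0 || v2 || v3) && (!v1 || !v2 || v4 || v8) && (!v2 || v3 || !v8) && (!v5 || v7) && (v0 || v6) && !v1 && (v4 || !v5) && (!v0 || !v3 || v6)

v0=T; v1=F; v2=F; v3=T; v4=T; v5=F; v6=T; v7=T; v8=F

Unit clause (v7) forces v7 = True.
Unit clause (!v1) forces v1 = False.
Set v0 = True.
  then (!v0 || !v8) forces v8 = False.
Set v2 = False.
Set v3 = True.
  then (!v3 || v4 || !v7) forces v4 = True.
  then (!v0 || !v3 || v6) forces v6 = True.
  then (!v4 || !v5) forces v5 = False.
All clauses satisfied.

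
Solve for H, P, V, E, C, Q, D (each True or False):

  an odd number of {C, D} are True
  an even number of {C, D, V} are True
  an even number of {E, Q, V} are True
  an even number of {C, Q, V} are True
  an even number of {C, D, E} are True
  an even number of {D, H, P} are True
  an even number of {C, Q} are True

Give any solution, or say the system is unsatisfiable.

Adding constraints 1, 2, 4, 7 mod 2: every variable appears an even number of times on the left, so the left side is 0.
But the right sides sum to 1 (mod 2). 0 ≠ 1 — the system is inconsistent.

The formula is unsatisfiable.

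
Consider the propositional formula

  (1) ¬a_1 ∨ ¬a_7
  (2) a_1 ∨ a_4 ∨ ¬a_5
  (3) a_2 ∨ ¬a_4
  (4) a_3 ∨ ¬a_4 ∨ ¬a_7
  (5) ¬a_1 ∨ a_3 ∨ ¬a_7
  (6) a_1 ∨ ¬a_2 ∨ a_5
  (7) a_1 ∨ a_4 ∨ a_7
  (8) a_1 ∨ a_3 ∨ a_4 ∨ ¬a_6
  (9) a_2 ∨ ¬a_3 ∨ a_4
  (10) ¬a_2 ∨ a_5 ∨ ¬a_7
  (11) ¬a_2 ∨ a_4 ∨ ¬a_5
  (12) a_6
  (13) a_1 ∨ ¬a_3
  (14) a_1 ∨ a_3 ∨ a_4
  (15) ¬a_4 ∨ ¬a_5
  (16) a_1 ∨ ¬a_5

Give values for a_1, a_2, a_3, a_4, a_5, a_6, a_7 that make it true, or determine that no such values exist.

a_1 = True; a_2 = True; a_3 = False; a_4 = True; a_5 = False; a_6 = True; a_7 = False

Unit clause (a_6) forces a_6 = True.
Set a_1 = True.
  then (¬a_1 ∨ ¬a_7) forces a_7 = False.
Set a_2 = True.
Set a_3 = False.
Set a_4 = True.
  then (¬a_4 ∨ ¬a_5) forces a_5 = False.
All clauses satisfied.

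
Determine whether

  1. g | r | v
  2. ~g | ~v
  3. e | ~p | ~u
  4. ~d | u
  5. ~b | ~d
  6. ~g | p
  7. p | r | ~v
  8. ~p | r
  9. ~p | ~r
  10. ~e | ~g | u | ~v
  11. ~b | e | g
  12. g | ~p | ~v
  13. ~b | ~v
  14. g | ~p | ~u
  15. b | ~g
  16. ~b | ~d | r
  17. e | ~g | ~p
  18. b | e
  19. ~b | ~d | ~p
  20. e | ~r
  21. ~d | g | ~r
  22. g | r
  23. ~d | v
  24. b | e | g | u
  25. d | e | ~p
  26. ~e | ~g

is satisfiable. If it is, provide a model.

u=F, g=F, v=F, e=T, b=F, r=T, p=F, d=F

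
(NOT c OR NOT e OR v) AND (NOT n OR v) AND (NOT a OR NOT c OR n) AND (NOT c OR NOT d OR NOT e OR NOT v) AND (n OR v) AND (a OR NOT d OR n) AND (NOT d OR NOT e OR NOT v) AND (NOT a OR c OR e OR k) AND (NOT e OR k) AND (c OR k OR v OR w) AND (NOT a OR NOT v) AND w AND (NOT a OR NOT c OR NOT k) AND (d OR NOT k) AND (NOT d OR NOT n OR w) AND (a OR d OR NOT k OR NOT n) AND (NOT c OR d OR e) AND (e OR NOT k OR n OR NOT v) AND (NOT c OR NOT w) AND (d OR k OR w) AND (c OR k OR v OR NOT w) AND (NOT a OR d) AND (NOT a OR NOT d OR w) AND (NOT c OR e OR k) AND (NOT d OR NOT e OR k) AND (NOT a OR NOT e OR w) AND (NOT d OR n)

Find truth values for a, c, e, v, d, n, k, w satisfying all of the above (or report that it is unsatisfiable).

Unit clause (w) forces w = True.
In (NOT c OR NOT w) only NOT c is left, so c = False.
Try a = True:
  (NOT a OR NOT v) forces v = False.
  (NOT n OR v) forces n = False.
  clause (n OR v) is falsified — backtrack.
So a = False.
Try e = True:
  (NOT e OR k) forces k = True.
  (d OR NOT k) forces d = True.
  (a OR NOT d OR n) forces n = True.
  (NOT n OR v) forces v = True.
  clause (NOT d OR NOT e OR NOT v) is falsified — backtrack.
So e = False.
Set v = True.
Set d = True.
  then (a OR NOT d OR n) forces n = True.
Set k = True.
All clauses satisfied.

a = False, c = False, e = False, v = True, d = True, n = True, k = True, w = True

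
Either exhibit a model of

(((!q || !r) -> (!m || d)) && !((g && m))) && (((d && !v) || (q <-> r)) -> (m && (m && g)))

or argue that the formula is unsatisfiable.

v=F, r=T, m=F, q=F, g=F, d=F

  ((!q || !r) -> (!m || d)) && !((g && m)) = True
    (!q || !r) -> (!m || d) = True
      !q || !r = True
        !q = True
        !r = False
      !m || d = True
        !m = True
    !((g && m)) = True
      g && m = False
  ((d && !v) || (q <-> r)) -> (m && (m && g)) = True
    (d && !v) || (q <-> r) = False
      d && !v = False
        !v = True
      q <-> r = False
    m && (m && g) = False
      m && g = False
Both conjuncts True, so the formula holds.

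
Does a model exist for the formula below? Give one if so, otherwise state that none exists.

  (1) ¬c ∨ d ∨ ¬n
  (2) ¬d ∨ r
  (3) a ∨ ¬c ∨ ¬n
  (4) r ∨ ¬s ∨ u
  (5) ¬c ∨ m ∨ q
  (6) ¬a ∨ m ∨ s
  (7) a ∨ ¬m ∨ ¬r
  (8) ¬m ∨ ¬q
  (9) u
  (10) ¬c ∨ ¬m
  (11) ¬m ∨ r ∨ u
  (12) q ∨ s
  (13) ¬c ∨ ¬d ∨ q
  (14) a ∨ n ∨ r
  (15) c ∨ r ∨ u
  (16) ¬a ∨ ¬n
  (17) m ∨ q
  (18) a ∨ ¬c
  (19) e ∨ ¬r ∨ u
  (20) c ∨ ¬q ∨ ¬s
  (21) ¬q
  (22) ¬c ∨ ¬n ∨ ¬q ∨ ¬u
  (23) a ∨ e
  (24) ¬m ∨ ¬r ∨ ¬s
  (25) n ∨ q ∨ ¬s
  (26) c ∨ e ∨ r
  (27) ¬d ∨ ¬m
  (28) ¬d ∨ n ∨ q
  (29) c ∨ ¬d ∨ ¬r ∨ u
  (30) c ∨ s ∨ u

m=T, e=T, a=F, q=F, r=F, d=F, c=F, u=T, n=T, s=T

Unit clause (u) forces u = True.
Unit clause (¬q) forces q = False.
In (q ∨ s) only s is left, so s = True.
In (m ∨ q) only m is left, so m = True.
In (¬m ∨ ¬r ∨ ¬s) only ¬r is left, so r = False.
In (n ∨ q ∨ ¬s) only n is left, so n = True.
In (¬d ∨ ¬m) only ¬d is left, so d = False.
In (¬c ∨ d ∨ ¬n) only ¬c is left, so c = False.
In (¬a ∨ ¬n) only ¬a is left, so a = False.
In (a ∨ e) only e is left, so e = True.
All clauses satisfied.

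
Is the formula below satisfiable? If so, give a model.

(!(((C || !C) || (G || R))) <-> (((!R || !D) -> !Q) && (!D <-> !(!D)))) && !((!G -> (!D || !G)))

UNSATISFIABLE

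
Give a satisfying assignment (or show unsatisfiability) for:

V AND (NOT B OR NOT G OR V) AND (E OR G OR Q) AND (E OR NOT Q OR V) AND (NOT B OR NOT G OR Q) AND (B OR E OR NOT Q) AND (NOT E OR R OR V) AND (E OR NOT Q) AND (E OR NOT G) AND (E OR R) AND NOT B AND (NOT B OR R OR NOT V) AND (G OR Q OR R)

B: False; G: True; R: False; Q: False; V: True; E: True

Unit clause (V) forces V = True.
Unit clause (NOT B) forces B = False.
Set G = True.
  then (E OR NOT G) forces E = True.
Set R = False.
Set Q = False.
All clauses satisfied.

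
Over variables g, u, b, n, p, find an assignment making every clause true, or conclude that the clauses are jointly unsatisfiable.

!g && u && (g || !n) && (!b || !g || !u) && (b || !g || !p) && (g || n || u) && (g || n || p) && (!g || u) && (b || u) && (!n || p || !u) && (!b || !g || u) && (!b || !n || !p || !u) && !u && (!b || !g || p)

Case u = True:
  Clause (!u) is falsified — contradiction.
Case u = False:
  Clause (u) is falsified — contradiction.
Both cases fail, so the formula is unsatisfiable.

Unsatisfiable — no assignment works.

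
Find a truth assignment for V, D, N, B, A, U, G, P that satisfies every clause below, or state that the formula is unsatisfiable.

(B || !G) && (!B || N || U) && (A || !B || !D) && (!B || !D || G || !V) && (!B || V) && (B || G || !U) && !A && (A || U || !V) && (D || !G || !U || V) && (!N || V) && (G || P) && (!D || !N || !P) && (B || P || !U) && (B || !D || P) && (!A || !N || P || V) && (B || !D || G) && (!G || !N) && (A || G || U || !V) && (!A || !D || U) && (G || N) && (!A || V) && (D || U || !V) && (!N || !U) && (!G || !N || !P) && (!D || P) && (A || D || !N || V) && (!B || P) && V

V: True, D: False, N: False, B: True, A: False, U: True, G: True, P: True

Unit clause (!A) forces A = False.
Unit clause (V) forces V = True.
In (A || U || !V) only U is left, so U = True.
In (!N || !U) only !N is left, so N = False.
In (G || N) only G is left, so G = True.
In (B || !G) only B is left, so B = True.
In (A || !B || !D) only !D is left, so D = False.
In (!B || P) only P is left, so P = True.
All clauses satisfied.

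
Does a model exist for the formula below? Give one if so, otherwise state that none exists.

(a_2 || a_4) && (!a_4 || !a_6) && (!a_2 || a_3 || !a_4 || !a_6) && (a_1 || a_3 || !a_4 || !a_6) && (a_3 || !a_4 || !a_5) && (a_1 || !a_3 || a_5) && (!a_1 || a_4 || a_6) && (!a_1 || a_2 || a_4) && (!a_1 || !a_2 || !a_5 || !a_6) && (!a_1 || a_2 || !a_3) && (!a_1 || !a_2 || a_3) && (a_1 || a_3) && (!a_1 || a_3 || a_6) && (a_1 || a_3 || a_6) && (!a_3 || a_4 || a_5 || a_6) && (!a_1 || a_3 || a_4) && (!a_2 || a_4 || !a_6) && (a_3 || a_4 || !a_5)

Set a_1 = True.
Try a_2 = False:
  (a_2 || a_4) forces a_4 = True.
  (!a_4 || !a_6) forces a_6 = False.
  (!a_1 || a_2 || !a_3) forces a_3 = False.
  clause (!a_1 || a_3 || a_6) is falsified — backtrack.
So a_2 = True.
  then (!a_1 || !a_2 || a_3) forces a_3 = True.
Set a_4 = True.
  then (!a_4 || !a_6) forces a_6 = False.
Set a_5 = False.
All clauses satisfied.

a_1 = True, a_2 = True, a_3 = True, a_4 = True, a_5 = False, a_6 = False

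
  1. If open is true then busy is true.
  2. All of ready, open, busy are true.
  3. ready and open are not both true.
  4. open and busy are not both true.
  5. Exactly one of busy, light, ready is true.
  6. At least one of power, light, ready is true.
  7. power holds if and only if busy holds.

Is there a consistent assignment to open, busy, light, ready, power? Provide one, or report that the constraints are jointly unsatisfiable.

Case ready = True:
  (2) forces open = True.
  Constraint (3) is violated (ready=T, open=T) — contradiction.
Case ready = False:
  Constraint (2) is violated (ready=F) — contradiction.
Both cases fail — unsatisfiable.

UNSATISFIABLE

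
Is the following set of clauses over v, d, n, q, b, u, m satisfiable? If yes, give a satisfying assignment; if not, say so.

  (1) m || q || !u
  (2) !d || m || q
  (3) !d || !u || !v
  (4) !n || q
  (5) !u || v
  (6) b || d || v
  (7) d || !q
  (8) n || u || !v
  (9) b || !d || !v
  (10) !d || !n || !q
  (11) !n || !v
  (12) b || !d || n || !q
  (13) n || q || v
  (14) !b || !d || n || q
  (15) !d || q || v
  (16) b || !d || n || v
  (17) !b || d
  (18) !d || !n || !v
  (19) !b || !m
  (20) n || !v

v: False; d: True; n: False; q: True; b: True; u: False; m: False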